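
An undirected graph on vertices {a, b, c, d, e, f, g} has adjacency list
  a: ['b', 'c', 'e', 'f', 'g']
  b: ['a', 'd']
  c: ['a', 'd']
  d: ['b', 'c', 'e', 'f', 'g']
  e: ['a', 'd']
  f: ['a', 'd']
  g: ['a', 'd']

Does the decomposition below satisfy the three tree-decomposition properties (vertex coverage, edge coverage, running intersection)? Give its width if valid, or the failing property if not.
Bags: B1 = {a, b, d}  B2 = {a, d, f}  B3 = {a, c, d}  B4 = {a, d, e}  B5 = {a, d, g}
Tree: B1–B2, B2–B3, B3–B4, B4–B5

Checking the three conditions: (i) the bags cover all of {a, b, c, d, e, f, g}; (ii) for each edge, some bag contains both endpoints; (iii) the bags containing any fixed vertex form a subtree. All hold, so the decomposition is valid with width 3 − 1 = 2.

Yes; width 2.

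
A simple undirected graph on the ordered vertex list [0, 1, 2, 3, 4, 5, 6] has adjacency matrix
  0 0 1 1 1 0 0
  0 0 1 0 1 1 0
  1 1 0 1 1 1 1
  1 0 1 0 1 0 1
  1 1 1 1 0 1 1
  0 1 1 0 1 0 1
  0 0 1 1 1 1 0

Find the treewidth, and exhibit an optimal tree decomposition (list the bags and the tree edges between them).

The largest bag has 4 vertices, giving width 3; this decomposition certifies tw(G) ≤ 3. Conversely, {1, 2, 4, 5} is a clique of size 4, and the vertices of any clique must share a bag in every tree decomposition; so some bag has ≥ 4 vertices and tw(G) ≥ 3. Hence tw(G) = 3 exactly.

Treewidth 3.
One such decomposition:
Bags: B1 = {2, 3, 4, 6}  B2 = {2, 4, 5, 6}  B3 = {0, 2, 3, 4}  B4 = {1, 2, 4, 5}
Tree: B1–B2, B1–B3, B2–B4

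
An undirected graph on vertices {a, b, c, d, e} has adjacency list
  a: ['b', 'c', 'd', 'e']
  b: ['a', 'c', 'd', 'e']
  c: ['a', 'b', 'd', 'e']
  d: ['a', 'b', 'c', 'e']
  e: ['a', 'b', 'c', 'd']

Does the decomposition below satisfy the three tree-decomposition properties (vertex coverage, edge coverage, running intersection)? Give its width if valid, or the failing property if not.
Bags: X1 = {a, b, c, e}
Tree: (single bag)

No — vertex d appears in no bag.

A tree decomposition must satisfy three properties: every vertex lies in some bag; for every edge, both endpoints lie together in some bag; and for every vertex, the bags containing it form a connected subtree. Here vertex d appears in no bag, so the decomposition is invalid.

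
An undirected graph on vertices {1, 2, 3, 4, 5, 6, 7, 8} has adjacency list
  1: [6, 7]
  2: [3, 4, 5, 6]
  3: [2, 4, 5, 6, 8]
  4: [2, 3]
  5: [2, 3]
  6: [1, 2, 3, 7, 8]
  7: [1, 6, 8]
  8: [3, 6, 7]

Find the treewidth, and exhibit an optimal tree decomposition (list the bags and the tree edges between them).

The largest bag has 3 vertices, giving width 2; this decomposition certifies tw(G) ≤ 2. For the lower bound, the 3 vertices {1, 6, 7} are pairwise adjacent, and any tree decomposition puts a clique entirely inside one bag — forcing width ≥ 2. The upper and lower bounds meet at 2, so that is the treewidth.

Treewidth 2.
Bags: B1 = {3, 6, 8}  B2 = {2, 3, 6}  B3 = {2, 3, 5}  B4 = {6, 7, 8}  B5 = {1, 6, 7}  B6 = {2, 3, 4}
Tree: B1–B2, B2–B3, B1–B4, B4–B5, B2–B6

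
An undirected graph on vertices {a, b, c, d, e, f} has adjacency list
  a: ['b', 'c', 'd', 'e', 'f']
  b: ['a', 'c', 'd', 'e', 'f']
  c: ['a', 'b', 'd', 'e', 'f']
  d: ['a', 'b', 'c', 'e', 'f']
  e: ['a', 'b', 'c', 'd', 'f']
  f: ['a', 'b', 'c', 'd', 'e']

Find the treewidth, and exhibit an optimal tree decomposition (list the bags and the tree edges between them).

A single bag containing all 6 vertices is trivially a valid decomposition of width 5. For the lower bound, the 6 vertices {a, b, c, d, e, f} are pairwise adjacent, and any tree decomposition puts a clique entirely inside one bag — forcing width ≥ 5. Hence tw(G) = 5 exactly.

Treewidth 5.
One such decomposition:
Bags: B1 = {a, b, c, d, e, f}
Tree: (single bag)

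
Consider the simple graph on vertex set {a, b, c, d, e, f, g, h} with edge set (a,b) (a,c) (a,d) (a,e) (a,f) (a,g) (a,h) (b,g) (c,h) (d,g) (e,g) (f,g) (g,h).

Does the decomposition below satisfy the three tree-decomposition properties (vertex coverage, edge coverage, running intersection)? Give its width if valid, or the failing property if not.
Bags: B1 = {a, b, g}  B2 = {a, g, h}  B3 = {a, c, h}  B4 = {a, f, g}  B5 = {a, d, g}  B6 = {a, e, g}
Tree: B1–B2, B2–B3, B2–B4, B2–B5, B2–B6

Checking the three conditions: (i) the bags cover all of {a, b, c, d, e, f, g, h}; (ii) for each edge, some bag contains both endpoints; (iii) the bags containing any fixed vertex form a subtree. All hold, so the decomposition is valid with width 3 − 1 = 2.

Yes; width 2.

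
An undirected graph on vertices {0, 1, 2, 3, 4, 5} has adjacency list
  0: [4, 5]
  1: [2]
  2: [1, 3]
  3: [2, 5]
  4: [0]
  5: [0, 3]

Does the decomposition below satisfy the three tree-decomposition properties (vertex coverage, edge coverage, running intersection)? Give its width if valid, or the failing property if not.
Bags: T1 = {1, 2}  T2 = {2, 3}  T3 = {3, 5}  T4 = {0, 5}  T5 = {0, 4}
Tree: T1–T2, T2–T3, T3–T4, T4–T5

Vertex coverage: the bags together contain {0, 1, 2, 3, 4, 5}, the full vertex set. Edge coverage: each edge of G has both endpoints in at least one bag. Running intersection: for every vertex, the bags containing it form a connected subtree. All three properties hold, so this is a valid tree decomposition of width max|bag| − 1 = 1, and hence tw(G) ≤ 1.

Yes; width 1.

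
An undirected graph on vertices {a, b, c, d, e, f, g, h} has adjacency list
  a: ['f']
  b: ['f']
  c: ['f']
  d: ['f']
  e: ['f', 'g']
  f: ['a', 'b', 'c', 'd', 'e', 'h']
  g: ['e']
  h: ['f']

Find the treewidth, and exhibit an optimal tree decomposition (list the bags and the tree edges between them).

Each bag holds 2 vertices, so the decomposition has width 1, which upper-bounds the treewidth. Since G has at least one edge (e.g. c–f), it is not an edgeless graph, so tw(G) ≥ 1. Hence tw(G) = 1 exactly.

Treewidth 1.
One such decomposition:
Bags: B1 = {c, f}  B2 = {b, f}  B3 = {e, f}  B4 = {a, f}  B5 = {d, f}  B6 = {f, h}  B7 = {e, g}
Tree: B1–B2, B2–B3, B2–B4, B4–B5, B2–B6, B3–B7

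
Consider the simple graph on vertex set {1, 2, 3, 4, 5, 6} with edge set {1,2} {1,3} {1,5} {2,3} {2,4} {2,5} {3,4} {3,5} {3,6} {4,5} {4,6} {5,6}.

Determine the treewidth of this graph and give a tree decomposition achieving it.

Treewidth 3.
Bags: B1 = {2, 3, 4, 5}  B2 = {1, 2, 3, 5}  B3 = {3, 4, 5, 6}
Tree: B1–B2, B1–B3

Each bag holds 4 vertices, so the decomposition has width 3, which upper-bounds the treewidth. Conversely, {1, 2, 3, 5} is a clique of size 4, and the vertices of any clique must share a bag in every tree decomposition; so some bag has ≥ 4 vertices and tw(G) ≥ 3. Hence tw(G) = 3 exactly.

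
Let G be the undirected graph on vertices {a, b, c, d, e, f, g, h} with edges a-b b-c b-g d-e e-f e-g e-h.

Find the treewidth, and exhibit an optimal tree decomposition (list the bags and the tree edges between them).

Treewidth 1.
Bags: B1 = {a, b}  B2 = {b, g}  B3 = {e, g}  B4 = {d, e}  B5 = {e, h}  B6 = {e, f}  B7 = {b, c}
Tree: B1–B2, B2–B3, B3–B4, B3–B5, B3–B6, B1–B7

Every bag has size at most 2, so the width is 2 − 1 = 1 and tw(G) ≤ 1. Any graph with an edge has treewidth ≥ 1, and G has the edge a–b. Therefore the treewidth is 1.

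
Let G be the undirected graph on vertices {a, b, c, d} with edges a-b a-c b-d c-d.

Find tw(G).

2

A width-2 tree decomposition is:
Bags: B1 = {b, c, d}  B2 = {a, b, c}
Tree: B1–B2
Every bag has size at most 3, so the width is 3 − 1 = 2 and tw(G) ≤ 2. For the lower bound, G contains the cycle b–d–c–a–b, so G is not a forest; only forests have treewidth ≤ 1, hence tw(G) ≥ 2. The upper and lower bounds meet at 2, so that is the treewidth.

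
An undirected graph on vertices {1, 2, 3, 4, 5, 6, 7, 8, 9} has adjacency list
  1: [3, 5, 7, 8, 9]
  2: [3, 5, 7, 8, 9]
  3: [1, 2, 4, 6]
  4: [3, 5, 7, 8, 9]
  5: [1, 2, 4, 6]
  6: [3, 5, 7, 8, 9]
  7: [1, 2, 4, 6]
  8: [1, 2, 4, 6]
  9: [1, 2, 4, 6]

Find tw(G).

4

A width-4 tree decomposition is:
Bags: B1 = {1, 2, 4, 6, 7}  B2 = {1, 2, 4, 6, 8}  B3 = {1, 2, 3, 4, 6}  B4 = {1, 2, 4, 5, 6}  B5 = {1, 2, 4, 6, 9}
Tree: B1–B2, B2–B3, B3–B4, B4–B5
Every bag has size at most 5, so the width is 5 − 1 = 4 and tw(G) ≤ 4. For the lower bound: the 5 vertex sets {1,7}, {4,8}, {2,3}, {6}, {5} are disjoint, each induces a connected subgraph, and every pair is joined by at least one edge of G. Contracting each set to a single vertex therefore yields K_{5} as a minor, and since treewidth is minor-monotone, tw(G) ≥ tw(K_{5}) = 4. Therefore the treewidth is 4.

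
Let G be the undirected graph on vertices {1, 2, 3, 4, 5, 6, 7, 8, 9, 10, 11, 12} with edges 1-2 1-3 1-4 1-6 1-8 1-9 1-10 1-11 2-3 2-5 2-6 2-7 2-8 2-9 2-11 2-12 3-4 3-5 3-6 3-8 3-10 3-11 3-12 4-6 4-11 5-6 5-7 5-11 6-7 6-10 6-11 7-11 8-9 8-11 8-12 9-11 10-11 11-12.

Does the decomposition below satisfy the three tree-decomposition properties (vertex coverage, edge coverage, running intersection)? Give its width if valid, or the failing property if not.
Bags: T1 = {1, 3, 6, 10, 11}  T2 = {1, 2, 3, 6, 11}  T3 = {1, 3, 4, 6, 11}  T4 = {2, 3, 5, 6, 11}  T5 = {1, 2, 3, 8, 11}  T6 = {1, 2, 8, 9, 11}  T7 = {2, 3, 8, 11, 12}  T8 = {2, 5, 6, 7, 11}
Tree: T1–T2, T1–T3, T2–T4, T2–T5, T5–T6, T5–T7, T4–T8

Vertex coverage: the bags together contain {1, 2, 3, 4, 5, 6, 7, 8, 9, 10, 11, 12}, the full vertex set. Edge coverage: each edge of G has both endpoints in at least one bag. Running intersection: for every vertex, the bags containing it form a connected subtree. All three properties hold, so this is a valid tree decomposition of width max|bag| − 1 = 4, and hence tw(G) ≤ 4.

Yes; width 4.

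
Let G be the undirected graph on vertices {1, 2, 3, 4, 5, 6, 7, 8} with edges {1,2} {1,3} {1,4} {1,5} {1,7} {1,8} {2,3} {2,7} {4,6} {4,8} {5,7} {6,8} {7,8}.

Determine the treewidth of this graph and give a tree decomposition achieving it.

Treewidth 2.
One such decomposition:
Bags: B1 = {1, 7, 8}  B2 = {1, 4, 8}  B3 = {1, 5, 7}  B4 = {1, 2, 7}  B5 = {1, 2, 3}  B6 = {4, 6, 8}
Tree: B1–B2, B1–B3, B1–B4, B4–B5, B2–B6

Each bag holds 3 vertices, so the decomposition has width 2, which upper-bounds the treewidth. For the lower bound, the 3 vertices {1, 2, 3} are pairwise adjacent, and any tree decomposition puts a clique entirely inside one bag — forcing width ≥ 2. Hence tw(G) = 2 exactly.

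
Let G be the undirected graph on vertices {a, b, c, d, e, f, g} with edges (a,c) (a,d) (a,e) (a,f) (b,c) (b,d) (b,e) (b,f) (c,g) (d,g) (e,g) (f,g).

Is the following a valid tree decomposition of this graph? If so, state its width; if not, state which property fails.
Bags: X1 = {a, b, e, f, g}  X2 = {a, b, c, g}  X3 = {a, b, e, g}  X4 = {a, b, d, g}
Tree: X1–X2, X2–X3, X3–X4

A tree decomposition must satisfy three properties: every vertex lies in some bag; for every edge, both endpoints lie together in some bag; and for every vertex, the bags containing it form a connected subtree. Here bags containing vertex e are not connected in the tree, so the decomposition is invalid.

No — bags containing vertex e are not connected in the tree.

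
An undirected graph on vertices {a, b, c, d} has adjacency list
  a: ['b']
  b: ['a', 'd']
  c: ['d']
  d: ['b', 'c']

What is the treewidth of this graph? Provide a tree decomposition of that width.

Treewidth 1.
One such decomposition:
Bags: B1 = {b, d}  B2 = {a, b}  B3 = {c, d}
Tree: B1–B2, B1–B3

Each bag holds 2 vertices, so the decomposition has width 1, which upper-bounds the treewidth. G has an edge, so its treewidth is at least 1. Hence tw(G) = 1 exactly.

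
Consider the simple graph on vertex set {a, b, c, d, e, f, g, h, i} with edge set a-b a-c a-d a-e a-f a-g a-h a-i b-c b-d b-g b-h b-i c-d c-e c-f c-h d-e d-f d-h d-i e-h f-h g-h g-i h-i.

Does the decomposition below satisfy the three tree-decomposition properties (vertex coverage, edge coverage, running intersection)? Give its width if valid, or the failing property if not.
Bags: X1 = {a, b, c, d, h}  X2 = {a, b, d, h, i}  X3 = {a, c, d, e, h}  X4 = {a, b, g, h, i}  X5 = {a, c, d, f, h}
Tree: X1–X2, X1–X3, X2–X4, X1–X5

Vertex coverage: the bags together contain {a, b, c, d, e, f, g, h, i}, the full vertex set. Edge coverage: each edge of G has both endpoints in at least one bag. Running intersection: for every vertex, the bags containing it form a connected subtree. All three properties hold, so this is a valid tree decomposition of width max|bag| − 1 = 4, and hence tw(G) ≤ 4.

Yes; width 4.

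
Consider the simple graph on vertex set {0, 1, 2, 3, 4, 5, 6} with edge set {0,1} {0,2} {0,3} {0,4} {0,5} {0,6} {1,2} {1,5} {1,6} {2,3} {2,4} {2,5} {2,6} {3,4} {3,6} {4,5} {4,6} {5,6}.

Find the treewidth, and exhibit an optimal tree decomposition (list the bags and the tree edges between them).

The largest bag has 5 vertices, giving width 4; this decomposition certifies tw(G) ≤ 4. Conversely, {0, 1, 2, 5, 6} is a clique of size 5, and the vertices of any clique must share a bag in every tree decomposition; so some bag has ≥ 5 vertices and tw(G) ≥ 4. Combining the bounds, tw(G) = 4.

Treewidth 4.
Bags: B1 = {0, 1, 2, 5, 6}  B2 = {0, 2, 4, 5, 6}  B3 = {0, 2, 3, 4, 6}
Tree: B1–B2, B2–B3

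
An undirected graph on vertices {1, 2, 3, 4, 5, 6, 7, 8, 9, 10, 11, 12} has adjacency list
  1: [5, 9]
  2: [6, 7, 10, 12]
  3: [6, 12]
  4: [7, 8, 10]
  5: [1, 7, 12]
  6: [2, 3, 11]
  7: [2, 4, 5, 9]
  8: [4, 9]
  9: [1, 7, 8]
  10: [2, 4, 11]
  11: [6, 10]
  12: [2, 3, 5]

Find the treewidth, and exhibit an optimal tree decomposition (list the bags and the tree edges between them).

Treewidth 3.
One optimal decomposition is:
Bags: B1 = {1, 5, 8, 9}  B2 = {5, 7, 8, 9}  B3 = {4, 5, 7, 8}  B4 = {4, 5, 7, 12}  B5 = {2, 4, 7, 12}  B6 = {2, 4, 10, 12}  B7 = {2, 3, 10, 12}  B8 = {2, 3, 6, 10}  B9 = {3, 6, 10, 11}
Tree: B1–B2, B2–B3, B3–B4, B4–B5, B5–B6, B6–B7, B7–B8, B8–B9

Every bag has size at most 4, so the width is 4 − 1 = 3 and tw(G) ≤ 3. For the lower bound: the 4 vertex sets {1,8,9}, {5}, {7}, {2,4,10,12} are disjoint, each induces a connected subgraph, and every pair is joined by at least one edge of G. Contracting each set to a single vertex therefore yields K_{4} as a minor, and since treewidth is minor-monotone, tw(G) ≥ tw(K_{4}) = 3. Combining the bounds, tw(G) = 3.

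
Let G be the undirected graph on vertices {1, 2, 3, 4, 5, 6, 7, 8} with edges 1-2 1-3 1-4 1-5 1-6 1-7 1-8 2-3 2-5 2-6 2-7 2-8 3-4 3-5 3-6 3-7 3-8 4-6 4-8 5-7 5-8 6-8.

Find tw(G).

4

A width-4 tree decomposition is:
Bags: B1 = {1, 3, 4, 6, 8}  B2 = {1, 2, 3, 6, 8}  B3 = {1, 2, 3, 5, 8}  B4 = {1, 2, 3, 5, 7}
Tree: B1–B2, B2–B3, B3–B4
Each bag holds 5 vertices, so the decomposition has width 4, which upper-bounds the treewidth. Conversely, {1, 2, 3, 5, 8} is a clique of size 5, and the vertices of any clique must share a bag in every tree decomposition; so some bag has ≥ 5 vertices and tw(G) ≥ 4. Hence tw(G) = 4 exactly.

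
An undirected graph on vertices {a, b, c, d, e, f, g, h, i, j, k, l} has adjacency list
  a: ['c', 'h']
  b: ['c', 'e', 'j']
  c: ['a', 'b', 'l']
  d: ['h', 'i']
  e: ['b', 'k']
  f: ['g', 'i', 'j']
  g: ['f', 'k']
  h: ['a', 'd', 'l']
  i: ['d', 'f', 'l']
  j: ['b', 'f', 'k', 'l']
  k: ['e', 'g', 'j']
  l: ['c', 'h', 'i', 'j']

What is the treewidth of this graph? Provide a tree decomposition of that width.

The largest bag has 4 vertices, giving width 3; this decomposition certifies tw(G) ≤ 3. For the lower bound: the 4 vertex sets {e,g,k}, {b}, {j}, {c,f,i,l} are disjoint, each induces a connected subgraph, and every pair is joined by at least one edge of G. Contracting each set to a single vertex therefore yields K_{4} as a minor, and since treewidth is minor-monotone, tw(G) ≥ tw(K_{4}) = 3. The upper and lower bounds meet at 3, so that is the treewidth.

Treewidth 3.
One such decomposition:
Bags: B1 = {b, e, g, k}  B2 = {b, g, j, k}  B3 = {b, f, g, j}  B4 = {b, c, f, j}  B5 = {c, f, j, l}  B6 = {c, f, i, l}  B7 = {a, c, i, l}  B8 = {a, h, i, l}  B9 = {a, d, h, i}
Tree: B1–B2, B2–B3, B3–B4, B4–B5, B5–B6, B6–B7, B7–B8, B8–B9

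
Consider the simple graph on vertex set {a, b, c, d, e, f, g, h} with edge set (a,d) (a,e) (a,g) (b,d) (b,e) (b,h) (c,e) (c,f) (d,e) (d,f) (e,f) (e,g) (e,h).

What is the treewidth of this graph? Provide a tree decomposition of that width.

Every bag has size at most 3, so the width is 3 − 1 = 2 and tw(G) ≤ 2. On the other hand G contains the 3-clique {a, d, e}. A clique must lie in a single bag of any decomposition, so no decomposition can have width below 2. Hence tw(G) = 2 exactly.

Treewidth 2.
Bags: B1 = {b, d, e}  B2 = {d, e, f}  B3 = {b, e, h}  B4 = {a, d, e}  B5 = {a, e, g}  B6 = {c, e, f}
Tree: B1–B2, B1–B3, B1–B4, B4–B5, B2–B6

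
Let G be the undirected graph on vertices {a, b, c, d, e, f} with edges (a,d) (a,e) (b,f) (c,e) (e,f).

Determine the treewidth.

A width-1 tree decomposition is:
Bags: B1 = {a, e}  B2 = {a, d}  B3 = {e, f}  B4 = {b, f}  B5 = {c, e}
Tree: B1–B2, B1–B3, B3–B4, B3–B5
The largest bag has 2 vertices, giving width 1; this decomposition certifies tw(G) ≤ 1. Since G has at least one edge (e.g. e–a), it is not an edgeless graph, so tw(G) ≥ 1. The upper and lower bounds meet at 1, so that is the treewidth.

1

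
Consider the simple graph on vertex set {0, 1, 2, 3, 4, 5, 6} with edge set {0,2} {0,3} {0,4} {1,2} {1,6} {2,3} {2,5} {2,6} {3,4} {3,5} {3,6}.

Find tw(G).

A width-2 tree decomposition is:
Bags: B1 = {2, 3, 5}  B2 = {2, 3, 6}  B3 = {0, 2, 3}  B4 = {1, 2, 6}  B5 = {0, 3, 4}
Tree: B1–B2, B2–B3, B2–B4, B3–B5
The largest bag has 3 vertices, giving width 2; this decomposition certifies tw(G) ≤ 2. For the lower bound, the 3 vertices {1, 2, 6} are pairwise adjacent, and any tree decomposition puts a clique entirely inside one bag — forcing width ≥ 2. Combining the bounds, tw(G) = 2.

2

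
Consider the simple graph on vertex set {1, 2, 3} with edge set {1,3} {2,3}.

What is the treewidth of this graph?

A width-1 tree decomposition is:
Bags: B1 = {1, 3}  B2 = {2, 3}
Tree: B1–B2
The largest bag has 2 vertices, giving width 1; this decomposition certifies tw(G) ≤ 1. G has an edge, so its treewidth is at least 1. Hence tw(G) = 1 exactly.

1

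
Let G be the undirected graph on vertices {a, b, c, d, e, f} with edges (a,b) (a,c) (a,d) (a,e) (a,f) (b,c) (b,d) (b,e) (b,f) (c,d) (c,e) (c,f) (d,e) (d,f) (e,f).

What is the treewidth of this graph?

5

A width-5 tree decomposition is:
Bags: B1 = {a, b, c, d, e, f}
Tree: (single bag)
A single bag containing all 6 vertices is trivially a valid decomposition of width 5. For the lower bound, the 6 vertices {a, b, c, d, e, f} are pairwise adjacent, and any tree decomposition puts a clique entirely inside one bag — forcing width ≥ 5. Therefore the treewidth is 5.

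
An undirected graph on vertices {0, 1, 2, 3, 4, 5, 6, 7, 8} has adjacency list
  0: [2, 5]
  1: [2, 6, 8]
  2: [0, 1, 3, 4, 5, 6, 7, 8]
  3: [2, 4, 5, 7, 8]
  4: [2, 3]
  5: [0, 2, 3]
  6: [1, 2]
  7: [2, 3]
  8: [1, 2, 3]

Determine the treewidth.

A width-2 tree decomposition is:
Bags: B1 = {2, 3, 8}  B2 = {1, 2, 8}  B3 = {2, 3, 5}  B4 = {1, 2, 6}  B5 = {0, 2, 5}  B6 = {2, 3, 7}  B7 = {2, 3, 4}
Tree: B1–B2, B1–B3, B2–B4, B3–B5, B1–B6, B6–B7
The largest bag has 3 vertices, giving width 2; this decomposition certifies tw(G) ≤ 2. Conversely, {0, 2, 5} is a clique of size 3, and the vertices of any clique must share a bag in every tree decomposition; so some bag has ≥ 3 vertices and tw(G) ≥ 2. Hence tw(G) = 2 exactly.

2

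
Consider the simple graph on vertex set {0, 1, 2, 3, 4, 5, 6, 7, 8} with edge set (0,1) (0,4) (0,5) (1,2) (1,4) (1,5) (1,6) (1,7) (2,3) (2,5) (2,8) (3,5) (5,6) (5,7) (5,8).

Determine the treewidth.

2

A width-2 tree decomposition is:
Bags: B1 = {1, 2, 5}  B2 = {0, 1, 5}  B3 = {2, 3, 5}  B4 = {1, 5, 7}  B5 = {1, 5, 6}  B6 = {2, 5, 8}  B7 = {0, 1, 4}
Tree: B1–B2, B1–B3, B2–B4, B1–B5, B1–B6, B2–B7
Every bag has size at most 3, so the width is 3 − 1 = 2 and tw(G) ≤ 2. Conversely, {0, 1, 4} is a clique of size 3, and the vertices of any clique must share a bag in every tree decomposition; so some bag has ≥ 3 vertices and tw(G) ≥ 2. Hence tw(G) = 2 exactly.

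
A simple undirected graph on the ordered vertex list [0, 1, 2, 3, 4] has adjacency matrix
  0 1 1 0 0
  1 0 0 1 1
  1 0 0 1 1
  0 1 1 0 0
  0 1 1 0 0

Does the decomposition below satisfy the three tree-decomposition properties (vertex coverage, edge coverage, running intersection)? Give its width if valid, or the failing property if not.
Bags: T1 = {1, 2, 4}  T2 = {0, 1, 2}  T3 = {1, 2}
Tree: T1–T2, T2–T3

A tree decomposition must satisfy three properties: every vertex lies in some bag; for every edge, both endpoints lie together in some bag; and for every vertex, the bags containing it form a connected subtree. Here vertex 3 appears in no bag, so the decomposition is invalid.

No — vertex 3 appears in no bag.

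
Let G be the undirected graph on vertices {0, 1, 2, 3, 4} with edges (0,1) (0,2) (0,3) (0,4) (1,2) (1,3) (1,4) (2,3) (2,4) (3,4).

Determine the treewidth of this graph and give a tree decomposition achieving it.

With just one bag of size 5, the width is 5 − 1 = 4, so tw(G) ≤ 4. Conversely, {0, 1, 2, 3, 4} is a clique of size 5, and the vertices of any clique must share a bag in every tree decomposition; so some bag has ≥ 5 vertices and tw(G) ≥ 4. The upper and lower bounds meet at 4, so that is the treewidth.

Treewidth 4.
One such decomposition:
Bags: B1 = {0, 1, 2, 3, 4}
Tree: (single bag)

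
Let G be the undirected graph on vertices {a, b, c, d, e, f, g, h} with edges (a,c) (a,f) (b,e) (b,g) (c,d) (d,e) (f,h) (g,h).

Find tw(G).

2

A width-2 tree decomposition is:
Bags: B1 = {a, f, h}  B2 = {a, c, h}  B3 = {c, d, h}  B4 = {d, e, h}  B5 = {b, e, h}  B6 = {b, g, h}
Tree: B1–B2, B2–B3, B3–B4, B4–B5, B5–B6
The largest bag has 3 vertices, giving width 2; this decomposition certifies tw(G) ≤ 2. For the lower bound, G contains the cycle h–f–a–c–d–e–b–g–h, so G is not a forest; only forests have treewidth ≤ 1, hence tw(G) ≥ 2. Hence tw(G) = 2 exactly.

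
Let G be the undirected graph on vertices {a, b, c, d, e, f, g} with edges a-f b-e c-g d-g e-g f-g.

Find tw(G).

A width-1 tree decomposition is:
Bags: B1 = {e, g}  B2 = {c, g}  B3 = {f, g}  B4 = {a, f}  B5 = {b, e}  B6 = {d, g}
Tree: B1–B2, B1–B3, B3–B4, B1–B5, B3–B6
Each bag holds 2 vertices, so the decomposition has width 1, which upper-bounds the treewidth. Any graph with an edge has treewidth ≥ 1, and G has the edge g–e. Therefore the treewidth is 1.

1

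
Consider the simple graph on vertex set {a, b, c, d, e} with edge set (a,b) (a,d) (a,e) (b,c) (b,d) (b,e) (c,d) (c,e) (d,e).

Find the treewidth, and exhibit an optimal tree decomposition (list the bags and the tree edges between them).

Treewidth 3.
One such decomposition:
Bags: B1 = {b, c, d, e}  B2 = {a, b, d, e}
Tree: B1–B2

The largest bag has 4 vertices, giving width 3; this decomposition certifies tw(G) ≤ 3. For the lower bound, the 4 vertices {b, c, d, e} are pairwise adjacent, and any tree decomposition puts a clique entirely inside one bag — forcing width ≥ 3. The upper and lower bounds meet at 3, so that is the treewidth.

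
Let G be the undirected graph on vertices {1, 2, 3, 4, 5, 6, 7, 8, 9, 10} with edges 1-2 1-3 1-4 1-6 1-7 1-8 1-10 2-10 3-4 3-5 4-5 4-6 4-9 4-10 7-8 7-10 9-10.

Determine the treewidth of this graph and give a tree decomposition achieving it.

Treewidth 2.
One such decomposition:
Bags: B1 = {1, 7, 10}  B2 = {1, 4, 10}  B3 = {1, 3, 4}  B4 = {1, 4, 6}  B5 = {4, 9, 10}  B6 = {1, 7, 8}  B7 = {3, 4, 5}  B8 = {1, 2, 10}
Tree: B1–B2, B2–B3, B3–B4, B2–B5, B1–B6, B3–B7, B1–B8

Every bag has size at most 3, so the width is 3 − 1 = 2 and tw(G) ≤ 2. On the other hand G contains the 3-clique {1, 7, 8}. A clique must lie in a single bag of any decomposition, so no decomposition can have width below 2. Combining the bounds, tw(G) = 2.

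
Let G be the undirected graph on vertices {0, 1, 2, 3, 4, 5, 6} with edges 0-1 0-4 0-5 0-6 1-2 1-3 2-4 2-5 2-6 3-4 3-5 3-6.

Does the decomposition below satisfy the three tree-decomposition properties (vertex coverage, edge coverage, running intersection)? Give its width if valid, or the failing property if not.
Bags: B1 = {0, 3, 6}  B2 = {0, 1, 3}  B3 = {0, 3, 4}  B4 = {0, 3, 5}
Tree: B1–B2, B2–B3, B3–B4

A tree decomposition must satisfy three properties: every vertex lies in some bag; for every edge, both endpoints lie together in some bag; and for every vertex, the bags containing it form a connected subtree. Here vertex 2 appears in no bag, so the decomposition is invalid.

No — vertex 2 appears in no bag.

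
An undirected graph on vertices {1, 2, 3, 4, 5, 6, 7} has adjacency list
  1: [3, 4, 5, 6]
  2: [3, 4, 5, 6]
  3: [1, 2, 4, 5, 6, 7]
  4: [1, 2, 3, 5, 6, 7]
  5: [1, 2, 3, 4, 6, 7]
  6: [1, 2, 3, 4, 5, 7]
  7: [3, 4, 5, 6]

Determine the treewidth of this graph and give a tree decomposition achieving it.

The largest bag has 5 vertices, giving width 4; this decomposition certifies tw(G) ≤ 4. For the lower bound, the 5 vertices {1, 3, 4, 5, 6} are pairwise adjacent, and any tree decomposition puts a clique entirely inside one bag — forcing width ≥ 4. Therefore the treewidth is 4.

Treewidth 4.
One optimal decomposition is:
Bags: B1 = {2, 3, 4, 5, 6}  B2 = {3, 4, 5, 6, 7}  B3 = {1, 3, 4, 5, 6}
Tree: B1–B2, B1–B3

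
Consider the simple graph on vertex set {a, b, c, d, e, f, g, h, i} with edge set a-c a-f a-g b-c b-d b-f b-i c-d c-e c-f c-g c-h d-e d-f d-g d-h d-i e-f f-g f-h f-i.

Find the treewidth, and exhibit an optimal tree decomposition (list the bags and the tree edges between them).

Treewidth 3.
One such decomposition:
Bags: B1 = {b, c, d, f}  B2 = {c, d, e, f}  B3 = {b, d, f, i}  B4 = {c, d, f, g}  B5 = {a, c, f, g}  B6 = {c, d, f, h}
Tree: B1–B2, B1–B3, B1–B4, B4–B5, B4–B6

Each bag holds 4 vertices, so the decomposition has width 3, which upper-bounds the treewidth. For the lower bound, the 4 vertices {c, d, f, g} are pairwise adjacent, and any tree decomposition puts a clique entirely inside one bag — forcing width ≥ 3. Hence tw(G) = 3 exactly.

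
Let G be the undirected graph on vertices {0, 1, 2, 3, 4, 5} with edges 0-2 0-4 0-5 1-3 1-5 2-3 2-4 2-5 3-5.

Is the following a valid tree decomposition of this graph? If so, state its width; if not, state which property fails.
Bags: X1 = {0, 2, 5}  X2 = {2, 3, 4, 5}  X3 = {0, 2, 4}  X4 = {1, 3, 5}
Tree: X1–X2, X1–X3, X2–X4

No — bags containing vertex 4 are not connected in the tree.

A tree decomposition must satisfy three properties: every vertex lies in some bag; for every edge, both endpoints lie together in some bag; and for every vertex, the bags containing it form a connected subtree. Here bags containing vertex 4 are not connected in the tree, so the decomposition is invalid.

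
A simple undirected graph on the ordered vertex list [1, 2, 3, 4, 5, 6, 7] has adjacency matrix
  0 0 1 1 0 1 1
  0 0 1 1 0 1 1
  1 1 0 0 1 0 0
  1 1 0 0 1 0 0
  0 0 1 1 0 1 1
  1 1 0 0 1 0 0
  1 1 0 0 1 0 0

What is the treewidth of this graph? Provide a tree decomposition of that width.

Treewidth 3.
Bags: B1 = {1, 2, 5, 7}  B2 = {1, 2, 4, 5}  B3 = {1, 2, 5, 6}  B4 = {1, 2, 3, 5}
Tree: B1–B2, B2–B3, B3–B4

Every bag has size at most 4, so the width is 4 − 1 = 3 and tw(G) ≤ 3. For the lower bound: the 4 vertex sets {5,7}, {1,4}, {2}, {6} are disjoint, each induces a connected subgraph, and every pair is joined by at least one edge of G. Contracting each set to a single vertex therefore yields K_{4} as a minor, and since treewidth is minor-monotone, tw(G) ≥ tw(K_{4}) = 3. Hence tw(G) = 3 exactly.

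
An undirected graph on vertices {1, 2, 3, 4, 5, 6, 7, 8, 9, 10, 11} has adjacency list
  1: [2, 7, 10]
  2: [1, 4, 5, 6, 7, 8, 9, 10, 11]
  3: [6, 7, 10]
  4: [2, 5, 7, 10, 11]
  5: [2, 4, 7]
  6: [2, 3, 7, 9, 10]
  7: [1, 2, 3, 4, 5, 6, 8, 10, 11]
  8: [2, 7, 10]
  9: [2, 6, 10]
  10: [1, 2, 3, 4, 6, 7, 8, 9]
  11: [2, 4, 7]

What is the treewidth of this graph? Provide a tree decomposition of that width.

Each bag holds 4 vertices, so the decomposition has width 3, which upper-bounds the treewidth. For the lower bound, the 4 vertices {2, 6, 9, 10} are pairwise adjacent, and any tree decomposition puts a clique entirely inside one bag — forcing width ≥ 3. The upper and lower bounds meet at 3, so that is the treewidth.

Treewidth 3.
One optimal decomposition is:
Bags: B1 = {2, 7, 8, 10}  B2 = {1, 2, 7, 10}  B3 = {2, 6, 7, 10}  B4 = {3, 6, 7, 10}  B5 = {2, 4, 7, 10}  B6 = {2, 6, 9, 10}  B7 = {2, 4, 5, 7}  B8 = {2, 4, 7, 11}
Tree: B1–B2, B2–B3, B3–B4, B1–B5, B3–B6, B5–B7, B7–B8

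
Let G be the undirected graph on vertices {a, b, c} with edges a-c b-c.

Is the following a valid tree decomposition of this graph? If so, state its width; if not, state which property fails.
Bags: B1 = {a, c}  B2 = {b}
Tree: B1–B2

A tree decomposition must satisfy three properties: every vertex lies in some bag; for every edge, both endpoints lie together in some bag; and for every vertex, the bags containing it form a connected subtree. Here edge (c,b) lies in no bag, so the decomposition is invalid.

No — edge (c,b) lies in no bag.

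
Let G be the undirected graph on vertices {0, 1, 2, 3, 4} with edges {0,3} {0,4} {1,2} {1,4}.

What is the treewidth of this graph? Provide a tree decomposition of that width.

Each bag holds 2 vertices, so the decomposition has width 1, which upper-bounds the treewidth. G has an edge, so its treewidth is at least 1. Hence tw(G) = 1 exactly.

Treewidth 1.
One optimal decomposition is:
Bags: B1 = {1, 2}  B2 = {1, 4}  B3 = {0, 4}  B4 = {0, 3}
Tree: B1–B2, B2–B3, B3–B4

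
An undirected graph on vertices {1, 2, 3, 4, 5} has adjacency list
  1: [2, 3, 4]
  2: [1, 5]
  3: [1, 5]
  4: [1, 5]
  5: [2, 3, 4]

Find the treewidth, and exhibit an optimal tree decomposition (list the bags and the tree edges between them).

Each bag holds 3 vertices, so the decomposition has width 2, which upper-bounds the treewidth. For the lower bound, G contains the cycle 2–5–3–1–2, so G is not a forest; only forests have treewidth ≤ 1, hence tw(G) ≥ 2. The upper and lower bounds meet at 2, so that is the treewidth.

Treewidth 2.
Bags: B1 = {1, 2, 5}  B2 = {1, 3, 5}  B3 = {1, 4, 5}
Tree: B1–B2, B2–B3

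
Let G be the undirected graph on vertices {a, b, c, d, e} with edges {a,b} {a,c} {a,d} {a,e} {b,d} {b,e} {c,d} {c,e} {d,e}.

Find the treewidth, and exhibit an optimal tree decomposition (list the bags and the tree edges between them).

Treewidth 3.
Bags: B1 = {a, c, d, e}  B2 = {a, b, d, e}
Tree: B1–B2

Every bag has size at most 4, so the width is 4 − 1 = 3 and tw(G) ≤ 3. On the other hand G contains the 4-clique {a, c, d, e}. A clique must lie in a single bag of any decomposition, so no decomposition can have width below 3. The upper and lower bounds meet at 3, so that is the treewidth.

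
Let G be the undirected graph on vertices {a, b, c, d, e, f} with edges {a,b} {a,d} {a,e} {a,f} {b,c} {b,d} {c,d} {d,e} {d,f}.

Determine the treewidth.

2

A width-2 tree decomposition is:
Bags: B1 = {b, c, d}  B2 = {a, b, d}  B3 = {a, d, e}  B4 = {a, d, f}
Tree: B1–B2, B2–B3, B2–B4
The largest bag has 3 vertices, giving width 2; this decomposition certifies tw(G) ≤ 2. Conversely, {b, c, d} is a clique of size 3, and the vertices of any clique must share a bag in every tree decomposition; so some bag has ≥ 3 vertices and tw(G) ≥ 2. Therefore the treewidth is 2.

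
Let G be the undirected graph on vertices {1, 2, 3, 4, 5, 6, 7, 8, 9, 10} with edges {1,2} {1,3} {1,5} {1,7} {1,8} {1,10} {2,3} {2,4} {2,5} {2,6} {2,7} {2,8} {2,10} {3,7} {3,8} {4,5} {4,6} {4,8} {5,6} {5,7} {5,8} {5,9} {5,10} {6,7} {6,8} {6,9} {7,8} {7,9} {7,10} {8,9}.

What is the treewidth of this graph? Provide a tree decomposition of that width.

Treewidth 4.
One such decomposition:
Bags: B1 = {1, 2, 3, 7, 8}  B2 = {1, 2, 5, 7, 8}  B3 = {2, 5, 6, 7, 8}  B4 = {1, 2, 5, 7, 10}  B5 = {5, 6, 7, 8, 9}  B6 = {2, 4, 5, 6, 8}
Tree: B1–B2, B2–B3, B2–B4, B3–B5, B3–B6

Each bag holds 5 vertices, so the decomposition has width 4, which upper-bounds the treewidth. On the other hand G contains the 5-clique {5, 6, 7, 8, 9}. A clique must lie in a single bag of any decomposition, so no decomposition can have width below 4. Combining the bounds, tw(G) = 4.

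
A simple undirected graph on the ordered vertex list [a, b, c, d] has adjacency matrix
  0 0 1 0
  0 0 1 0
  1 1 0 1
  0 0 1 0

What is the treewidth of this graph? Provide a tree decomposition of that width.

Every bag has size at most 2, so the width is 2 − 1 = 1 and tw(G) ≤ 1. Any graph with an edge has treewidth ≥ 1, and G has the edge c–a. Combining the bounds, tw(G) = 1.

Treewidth 1.
One optimal decomposition is:
Bags: B1 = {a, c}  B2 = {b, c}  B3 = {c, d}
Tree: B1–B2, B2–B3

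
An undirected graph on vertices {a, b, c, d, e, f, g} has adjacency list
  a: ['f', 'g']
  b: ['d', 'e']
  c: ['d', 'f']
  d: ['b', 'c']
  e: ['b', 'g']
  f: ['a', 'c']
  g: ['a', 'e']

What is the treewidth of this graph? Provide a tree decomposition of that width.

Treewidth 2.
One such decomposition:
Bags: B1 = {b, e, g}  B2 = {b, d, g}  B3 = {c, d, g}  B4 = {c, f, g}  B5 = {a, f, g}
Tree: B1–B2, B2–B3, B3–B4, B4–B5

The largest bag has 3 vertices, giving width 2; this decomposition certifies tw(G) ≤ 2. The edges g–e–b–d–c–f–a–g form a cycle, so G is not a tree and its treewidth is at least 2. The upper and lower bounds meet at 2, so that is the treewidth.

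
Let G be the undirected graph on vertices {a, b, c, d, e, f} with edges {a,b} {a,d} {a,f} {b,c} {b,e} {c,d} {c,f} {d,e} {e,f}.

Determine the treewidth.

3

A width-3 tree decomposition is:
Bags: B1 = {a, b, c, e}  B2 = {a, c, e, f}  B3 = {a, c, d, e}
Tree: B1–B2, B2–B3
The largest bag has 4 vertices, giving width 3; this decomposition certifies tw(G) ≤ 3. For the lower bound: the 4 vertex sets {b,e}, {a,f}, {c}, {d} are disjoint, each induces a connected subgraph, and every pair is joined by at least one edge of G. Contracting each set to a single vertex therefore yields K_{4} as a minor, and since treewidth is minor-monotone, tw(G) ≥ tw(K_{4}) = 3. The upper and lower bounds meet at 3, so that is the treewidth.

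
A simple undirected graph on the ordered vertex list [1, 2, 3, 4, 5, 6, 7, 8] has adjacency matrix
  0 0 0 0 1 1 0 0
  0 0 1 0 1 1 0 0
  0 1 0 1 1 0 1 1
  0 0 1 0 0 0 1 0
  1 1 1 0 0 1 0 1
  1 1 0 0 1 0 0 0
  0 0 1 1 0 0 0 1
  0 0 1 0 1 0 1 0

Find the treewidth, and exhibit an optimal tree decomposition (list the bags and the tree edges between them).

Treewidth 2.
Bags: B1 = {3, 7, 8}  B2 = {3, 5, 8}  B3 = {2, 3, 5}  B4 = {3, 4, 7}  B5 = {2, 5, 6}  B6 = {1, 5, 6}
Tree: B1–B2, B2–B3, B1–B4, B3–B5, B5–B6

Each bag holds 3 vertices, so the decomposition has width 2, which upper-bounds the treewidth. On the other hand G contains the 3-clique {1, 5, 6}. A clique must lie in a single bag of any decomposition, so no decomposition can have width below 2. Combining the bounds, tw(G) = 2.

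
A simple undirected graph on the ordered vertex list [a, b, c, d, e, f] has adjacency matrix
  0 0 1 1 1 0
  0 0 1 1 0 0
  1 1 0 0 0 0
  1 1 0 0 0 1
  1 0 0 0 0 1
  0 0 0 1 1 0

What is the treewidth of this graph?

A width-2 tree decomposition is:
Bags: B1 = {d, e, f}  B2 = {a, d, e}  B3 = {a, b, d}  B4 = {a, b, c}
Tree: B1–B2, B2–B3, B3–B4
The largest bag has 3 vertices, giving width 2; this decomposition certifies tw(G) ≤ 2. The edges f–e–a–d–f form a cycle, so G is not a tree and its treewidth is at least 2. Hence tw(G) = 2 exactly.

2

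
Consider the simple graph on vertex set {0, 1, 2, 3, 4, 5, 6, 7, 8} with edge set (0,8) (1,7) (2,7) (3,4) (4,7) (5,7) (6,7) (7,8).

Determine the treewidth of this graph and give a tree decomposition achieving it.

Each bag holds 2 vertices, so the decomposition has width 1, which upper-bounds the treewidth. Any graph with an edge has treewidth ≥ 1, and G has the edge 6–7. Combining the bounds, tw(G) = 1.

Treewidth 1.
One optimal decomposition is:
Bags: B1 = {6, 7}  B2 = {2, 7}  B3 = {7, 8}  B4 = {1, 7}  B5 = {5, 7}  B6 = {0, 8}  B7 = {4, 7}  B8 = {3, 4}
Tree: B1–B2, B1–B3, B1–B4, B3–B5, B3–B6, B2–B7, B7–B8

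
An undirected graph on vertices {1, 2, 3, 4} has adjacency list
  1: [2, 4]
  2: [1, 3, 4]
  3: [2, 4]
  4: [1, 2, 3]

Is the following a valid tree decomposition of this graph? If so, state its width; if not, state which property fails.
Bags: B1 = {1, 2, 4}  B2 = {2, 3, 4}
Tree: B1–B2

Checking the three conditions: (i) the bags cover all of {1, 2, 3, 4}; (ii) for each edge, some bag contains both endpoints; (iii) the bags containing any fixed vertex form a subtree. All hold, so the decomposition is valid with width 3 − 1 = 2.

Yes; width 2.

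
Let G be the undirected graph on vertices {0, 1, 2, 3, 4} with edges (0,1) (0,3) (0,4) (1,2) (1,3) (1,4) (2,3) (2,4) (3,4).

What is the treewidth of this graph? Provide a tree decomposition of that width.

Treewidth 3.
One optimal decomposition is:
Bags: B1 = {0, 1, 3, 4}  B2 = {1, 2, 3, 4}
Tree: B1–B2

Each bag holds 4 vertices, so the decomposition has width 3, which upper-bounds the treewidth. Conversely, {0, 1, 3, 4} is a clique of size 4, and the vertices of any clique must share a bag in every tree decomposition; so some bag has ≥ 4 vertices and tw(G) ≥ 3. Therefore the treewidth is 3.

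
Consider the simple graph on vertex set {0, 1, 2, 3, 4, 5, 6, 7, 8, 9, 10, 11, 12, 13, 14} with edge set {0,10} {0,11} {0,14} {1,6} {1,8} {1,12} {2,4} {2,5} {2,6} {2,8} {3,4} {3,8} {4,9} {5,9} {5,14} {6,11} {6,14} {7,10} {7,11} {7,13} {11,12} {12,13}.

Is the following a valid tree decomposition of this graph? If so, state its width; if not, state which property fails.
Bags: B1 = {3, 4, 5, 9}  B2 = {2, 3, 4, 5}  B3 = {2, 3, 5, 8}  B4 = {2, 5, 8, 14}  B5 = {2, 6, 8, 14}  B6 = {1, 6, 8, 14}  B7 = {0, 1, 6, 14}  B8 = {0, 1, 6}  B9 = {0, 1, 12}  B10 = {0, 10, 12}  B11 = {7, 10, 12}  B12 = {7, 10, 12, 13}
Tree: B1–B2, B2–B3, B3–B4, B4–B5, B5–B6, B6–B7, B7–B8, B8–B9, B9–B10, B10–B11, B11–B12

A tree decomposition must satisfy three properties: every vertex lies in some bag; for every edge, both endpoints lie together in some bag; and for every vertex, the bags containing it form a connected subtree. Here vertex 11 appears in no bag, so the decomposition is invalid.

No — vertex 11 appears in no bag.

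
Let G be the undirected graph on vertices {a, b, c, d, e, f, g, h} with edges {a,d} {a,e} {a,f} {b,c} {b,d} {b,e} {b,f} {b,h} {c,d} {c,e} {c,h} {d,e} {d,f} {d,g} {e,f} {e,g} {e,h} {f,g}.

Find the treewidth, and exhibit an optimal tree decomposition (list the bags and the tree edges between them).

Treewidth 3.
One such decomposition:
Bags: B1 = {a, d, e, f}  B2 = {b, d, e, f}  B3 = {d, e, f, g}  B4 = {b, c, d, e}  B5 = {b, c, e, h}
Tree: B1–B2, B1–B3, B2–B4, B4–B5

The largest bag has 4 vertices, giving width 3; this decomposition certifies tw(G) ≤ 3. On the other hand G contains the 4-clique {b, c, d, e}. A clique must lie in a single bag of any decomposition, so no decomposition can have width below 3. Hence tw(G) = 3 exactly.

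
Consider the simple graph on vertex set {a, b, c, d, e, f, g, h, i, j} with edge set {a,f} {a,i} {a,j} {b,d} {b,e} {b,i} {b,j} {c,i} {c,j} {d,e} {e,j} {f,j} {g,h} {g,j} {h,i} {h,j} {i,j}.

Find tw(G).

2

A width-2 tree decomposition is:
Bags: B1 = {h, i, j}  B2 = {a, i, j}  B3 = {c, i, j}  B4 = {b, i, j}  B5 = {b, e, j}  B6 = {b, d, e}  B7 = {g, h, j}  B8 = {a, f, j}
Tree: B1–B2, B1–B3, B3–B4, B4–B5, B5–B6, B1–B7, B2–B8
Each bag holds 3 vertices, so the decomposition has width 2, which upper-bounds the treewidth. On the other hand G contains the 3-clique {b, d, e}. A clique must lie in a single bag of any decomposition, so no decomposition can have width below 2. Therefore the treewidth is 2.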